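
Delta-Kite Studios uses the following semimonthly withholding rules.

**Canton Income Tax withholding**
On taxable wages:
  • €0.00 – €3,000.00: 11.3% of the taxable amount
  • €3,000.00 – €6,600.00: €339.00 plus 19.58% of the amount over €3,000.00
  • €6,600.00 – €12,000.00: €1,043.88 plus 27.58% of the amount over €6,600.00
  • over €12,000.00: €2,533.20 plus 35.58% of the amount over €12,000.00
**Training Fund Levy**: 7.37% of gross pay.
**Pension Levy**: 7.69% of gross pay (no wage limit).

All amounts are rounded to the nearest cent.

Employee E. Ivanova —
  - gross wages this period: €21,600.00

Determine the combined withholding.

€9,201.84

Canton Income Tax: taxable = €21,600.00
  €2,533.20 + 35.58% × (€21,600.00 − €12,000.00) = €2,533.20 + 35.58% × €9,600.00 = €5,948.88
Training Fund Levy: 7.37% × €21,600.00 = €1,591.92
Pension Levy: 7.69% × €21,600.00 = €1,661.04
Total: €5,948.88 + €1,591.92 + €1,661.04 = €9,201.84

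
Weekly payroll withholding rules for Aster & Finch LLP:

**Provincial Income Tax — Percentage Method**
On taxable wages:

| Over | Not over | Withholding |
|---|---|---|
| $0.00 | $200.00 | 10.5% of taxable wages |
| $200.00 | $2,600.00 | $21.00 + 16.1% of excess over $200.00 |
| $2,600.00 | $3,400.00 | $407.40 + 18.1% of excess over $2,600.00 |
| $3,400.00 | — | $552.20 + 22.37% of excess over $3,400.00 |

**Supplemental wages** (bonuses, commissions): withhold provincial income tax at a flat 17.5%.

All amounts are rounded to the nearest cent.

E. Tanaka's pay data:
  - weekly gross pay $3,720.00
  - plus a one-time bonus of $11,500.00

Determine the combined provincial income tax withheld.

Provincial Income Tax: taxable = $3,720.00
  $552.20 + 22.37% × ($3,720.00 − $3,400.00) = $552.20 + 22.37% × $320.00 = $623.78
Supplemental (17.5% flat on bonus): 17.5% × $11,500.00 = $2,012.50
Total provincial income tax: $623.78 + $2,012.50 = $2,636.28

$2,636.28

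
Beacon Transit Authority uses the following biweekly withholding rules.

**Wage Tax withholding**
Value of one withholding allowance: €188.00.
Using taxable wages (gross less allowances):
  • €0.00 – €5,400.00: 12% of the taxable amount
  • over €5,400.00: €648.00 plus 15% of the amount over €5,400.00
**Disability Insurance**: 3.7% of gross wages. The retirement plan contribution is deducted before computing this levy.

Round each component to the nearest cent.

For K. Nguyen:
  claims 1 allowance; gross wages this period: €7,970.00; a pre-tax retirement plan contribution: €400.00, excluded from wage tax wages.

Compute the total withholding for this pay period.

Wage Tax: taxable = €7,970.00 − €400.00 − 1×€188.00 = €7,382.00
  €648.00 + 15% × (€7,382.00 − €5,400.00) = €648.00 + 15% × €1,982.00 = €945.30
Disability Insurance: 3.7% × €7,570.00 = €280.09
Total: €945.30 + €280.09 = €1,225.39

€1,225.39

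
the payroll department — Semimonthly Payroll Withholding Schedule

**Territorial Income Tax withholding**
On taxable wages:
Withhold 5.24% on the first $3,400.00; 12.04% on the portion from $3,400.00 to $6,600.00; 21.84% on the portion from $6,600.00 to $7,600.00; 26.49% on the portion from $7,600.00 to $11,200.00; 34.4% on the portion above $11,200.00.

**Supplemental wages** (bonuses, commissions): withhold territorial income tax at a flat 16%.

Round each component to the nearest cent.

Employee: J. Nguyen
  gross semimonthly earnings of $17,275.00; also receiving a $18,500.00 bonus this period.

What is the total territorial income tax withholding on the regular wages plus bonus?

$6,785.28

Territorial Income Tax: taxable = $17,275.00
  $1,735.48 + 34.4% × ($17,275.00 − $11,200.00) = $1,735.48 + 34.4% × $6,075.00 = $3,825.28
Supplemental (16% flat on bonus): 16% × $18,500.00 = $2,960.00
Total territorial income tax: $3,825.28 + $2,960.00 = $6,785.28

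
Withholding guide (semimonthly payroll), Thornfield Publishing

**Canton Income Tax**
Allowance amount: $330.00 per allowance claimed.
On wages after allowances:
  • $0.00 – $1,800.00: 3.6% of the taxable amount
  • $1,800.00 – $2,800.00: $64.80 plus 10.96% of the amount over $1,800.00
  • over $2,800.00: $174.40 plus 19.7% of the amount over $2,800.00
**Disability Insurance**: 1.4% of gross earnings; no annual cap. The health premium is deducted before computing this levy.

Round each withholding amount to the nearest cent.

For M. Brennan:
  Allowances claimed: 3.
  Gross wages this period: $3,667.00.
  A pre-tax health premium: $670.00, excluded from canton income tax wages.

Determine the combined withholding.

Canton Income Tax: taxable = $3,667.00 − $670.00 − 3×$330.00 = $2,007.00
  $64.80 + 10.96% × ($2,007.00 − $1,800.00) = $64.80 + 10.96% × $207.00 = $87.49
Disability Insurance: 1.4% × $2,997.00 = $41.96
Total: $87.49 + $41.96 = $129.45

$129.45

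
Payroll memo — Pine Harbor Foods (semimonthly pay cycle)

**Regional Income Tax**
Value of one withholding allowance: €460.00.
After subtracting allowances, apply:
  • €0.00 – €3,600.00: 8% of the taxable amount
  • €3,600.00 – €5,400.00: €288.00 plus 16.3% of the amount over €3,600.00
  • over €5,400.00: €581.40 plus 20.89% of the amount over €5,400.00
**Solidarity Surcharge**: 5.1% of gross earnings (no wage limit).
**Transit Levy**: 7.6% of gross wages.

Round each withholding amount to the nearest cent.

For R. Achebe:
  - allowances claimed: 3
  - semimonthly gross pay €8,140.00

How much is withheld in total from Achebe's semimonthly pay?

Regional Income Tax: taxable = €8,140.00 − 3×€460.00 = €6,760.00
  €581.40 + 20.89% × (€6,760.00 − €5,400.00) = €581.40 + 20.89% × €1,360.00 = €865.50
Solidarity Surcharge: 5.1% × €8,140.00 = €415.14
Transit Levy: 7.6% × €8,140.00 = €618.64
Total: €865.50 + €415.14 + €618.64 = €1,899.28

€1,899.28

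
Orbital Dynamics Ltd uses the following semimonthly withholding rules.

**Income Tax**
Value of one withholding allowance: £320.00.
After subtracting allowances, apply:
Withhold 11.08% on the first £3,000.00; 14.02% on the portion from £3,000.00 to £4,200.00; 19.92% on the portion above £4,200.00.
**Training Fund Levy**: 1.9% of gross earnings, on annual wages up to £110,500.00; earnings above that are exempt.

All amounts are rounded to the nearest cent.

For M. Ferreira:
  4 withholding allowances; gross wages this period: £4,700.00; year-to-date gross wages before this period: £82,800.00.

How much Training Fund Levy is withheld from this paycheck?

£89.30

Training Fund Levy: 1.9% × £4,700.00 = £89.30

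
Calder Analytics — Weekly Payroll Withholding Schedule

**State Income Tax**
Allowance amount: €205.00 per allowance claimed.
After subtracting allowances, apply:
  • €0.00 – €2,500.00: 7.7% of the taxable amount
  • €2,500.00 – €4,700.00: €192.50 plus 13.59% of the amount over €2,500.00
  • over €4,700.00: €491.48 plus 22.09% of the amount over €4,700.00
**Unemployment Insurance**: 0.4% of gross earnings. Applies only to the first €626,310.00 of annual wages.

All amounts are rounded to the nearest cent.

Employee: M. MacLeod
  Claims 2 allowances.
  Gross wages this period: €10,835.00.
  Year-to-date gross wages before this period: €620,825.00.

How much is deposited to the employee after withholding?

State Income Tax: taxable = €10,835.00 − 2×€205.00 = €10,425.00
  €491.48 + 22.09% × (€10,425.00 − €4,700.00) = €491.48 + 22.09% × €5,725.00 = €1,756.13
Unemployment Insurance: cap €626,310.00 − YTD €620,825.00 = €5,485.00 subject; 0.4% × €5,485.00 = €21.94
Total withheld: €1,756.13 + €21.94 = €1,778.07
Net pay: €10,835.00 − €1,778.07 = €9,056.93

€9,056.93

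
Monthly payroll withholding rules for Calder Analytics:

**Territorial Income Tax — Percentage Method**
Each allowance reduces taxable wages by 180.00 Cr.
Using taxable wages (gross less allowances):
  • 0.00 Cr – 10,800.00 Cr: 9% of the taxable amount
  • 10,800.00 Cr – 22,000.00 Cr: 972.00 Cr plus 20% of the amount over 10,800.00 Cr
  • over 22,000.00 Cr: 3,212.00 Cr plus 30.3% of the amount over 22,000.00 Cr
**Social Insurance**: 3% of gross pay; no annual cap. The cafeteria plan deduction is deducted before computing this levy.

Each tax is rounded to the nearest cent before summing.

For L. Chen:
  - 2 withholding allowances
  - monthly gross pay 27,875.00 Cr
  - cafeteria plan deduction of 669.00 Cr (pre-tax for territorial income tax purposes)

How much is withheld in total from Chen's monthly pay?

Territorial Income Tax: taxable = 27,875.00 Cr − 669.00 Cr − 2×180.00 Cr = 26,846.00 Cr
  3,212.00 Cr + 30.3% × (26,846.00 Cr − 22,000.00 Cr) = 3,212.00 Cr + 30.3% × 4,846.00 Cr = 4,680.34 Cr
Social Insurance: 3% × 27,206.00 Cr = 816.18 Cr
Total: 4,680.34 Cr + 816.18 Cr = 5,496.52 Cr

5,496.52 Cr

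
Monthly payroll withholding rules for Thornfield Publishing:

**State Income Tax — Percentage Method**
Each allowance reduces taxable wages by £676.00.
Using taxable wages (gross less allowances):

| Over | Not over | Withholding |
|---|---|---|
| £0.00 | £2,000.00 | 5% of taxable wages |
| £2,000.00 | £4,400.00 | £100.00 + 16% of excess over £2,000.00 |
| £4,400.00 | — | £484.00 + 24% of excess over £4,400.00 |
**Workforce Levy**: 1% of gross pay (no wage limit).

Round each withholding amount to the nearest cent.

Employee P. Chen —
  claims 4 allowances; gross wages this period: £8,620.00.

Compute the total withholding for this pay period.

State Income Tax: taxable = £8,620.00 − 4×£676.00 = £5,916.00
  £484.00 + 24% × (£5,916.00 − £4,400.00) = £484.00 + 24% × £1,516.00 = £847.84
Workforce Levy: 1% × £8,620.00 = £86.20
Total: £847.84 + £86.20 = £934.04

£934.04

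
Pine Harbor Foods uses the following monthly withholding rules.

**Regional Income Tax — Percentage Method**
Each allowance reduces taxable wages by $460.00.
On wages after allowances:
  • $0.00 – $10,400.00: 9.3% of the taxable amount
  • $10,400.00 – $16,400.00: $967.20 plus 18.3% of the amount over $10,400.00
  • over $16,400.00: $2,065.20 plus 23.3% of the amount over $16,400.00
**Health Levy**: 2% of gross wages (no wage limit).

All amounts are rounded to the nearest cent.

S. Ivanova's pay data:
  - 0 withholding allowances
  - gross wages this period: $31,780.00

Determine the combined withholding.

$6,284.34

Regional Income Tax: taxable = $31,780.00
  $2,065.20 + 23.3% × ($31,780.00 − $16,400.00) = $2,065.20 + 23.3% × $15,380.00 = $5,648.74
Health Levy: 2% × $31,780.00 = $635.60
Total: $5,648.74 + $635.60 = $6,284.34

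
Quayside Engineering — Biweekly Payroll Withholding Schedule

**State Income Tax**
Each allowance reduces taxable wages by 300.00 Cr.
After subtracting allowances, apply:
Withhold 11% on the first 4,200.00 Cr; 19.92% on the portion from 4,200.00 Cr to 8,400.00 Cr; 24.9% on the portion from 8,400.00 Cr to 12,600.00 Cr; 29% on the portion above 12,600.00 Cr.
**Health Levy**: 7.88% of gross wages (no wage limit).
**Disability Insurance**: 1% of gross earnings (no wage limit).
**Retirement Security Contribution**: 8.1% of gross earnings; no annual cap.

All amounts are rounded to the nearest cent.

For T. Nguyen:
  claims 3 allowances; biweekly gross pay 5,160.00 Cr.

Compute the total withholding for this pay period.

1,350.12 Cr

State Income Tax: taxable = 5,160.00 Cr − 3×300.00 Cr = 4,260.00 Cr
  462.00 Cr + 19.92% × (4,260.00 Cr − 4,200.00 Cr) = 462.00 Cr + 19.92% × 60.00 Cr = 473.95 Cr
Health Levy: 7.88% × 5,160.00 Cr = 406.61 Cr
Disability Insurance: 1% × 5,160.00 Cr = 51.60 Cr
Retirement Security Contribution: 8.1% × 5,160.00 Cr = 417.96 Cr
Total: 473.95 Cr + 406.61 Cr + 51.60 Cr + 417.96 Cr = 1,350.12 Cr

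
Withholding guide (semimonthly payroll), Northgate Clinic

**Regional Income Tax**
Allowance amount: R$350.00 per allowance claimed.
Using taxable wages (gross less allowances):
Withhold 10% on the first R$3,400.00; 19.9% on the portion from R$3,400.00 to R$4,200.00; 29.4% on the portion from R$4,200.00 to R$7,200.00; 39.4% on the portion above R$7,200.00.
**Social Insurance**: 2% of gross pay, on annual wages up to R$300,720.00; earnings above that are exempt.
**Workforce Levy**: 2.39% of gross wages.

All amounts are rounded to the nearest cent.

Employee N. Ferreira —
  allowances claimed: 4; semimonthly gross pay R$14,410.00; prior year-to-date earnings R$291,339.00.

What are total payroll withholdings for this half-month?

Regional Income Tax: taxable = R$14,410.00 − 4×R$350.00 = R$13,010.00
  R$1,381.20 + 39.4% × (R$13,010.00 − R$7,200.00) = R$1,381.20 + 39.4% × R$5,810.00 = R$3,670.34
Social Insurance: cap R$300,720.00 − YTD R$291,339.00 = R$9,381.00 subject; 2% × R$9,381.00 = R$187.62
Workforce Levy: 2.39% × R$14,410.00 = R$344.40
Total: R$3,670.34 + R$187.62 + R$344.40 = R$4,202.36

R$4,202.36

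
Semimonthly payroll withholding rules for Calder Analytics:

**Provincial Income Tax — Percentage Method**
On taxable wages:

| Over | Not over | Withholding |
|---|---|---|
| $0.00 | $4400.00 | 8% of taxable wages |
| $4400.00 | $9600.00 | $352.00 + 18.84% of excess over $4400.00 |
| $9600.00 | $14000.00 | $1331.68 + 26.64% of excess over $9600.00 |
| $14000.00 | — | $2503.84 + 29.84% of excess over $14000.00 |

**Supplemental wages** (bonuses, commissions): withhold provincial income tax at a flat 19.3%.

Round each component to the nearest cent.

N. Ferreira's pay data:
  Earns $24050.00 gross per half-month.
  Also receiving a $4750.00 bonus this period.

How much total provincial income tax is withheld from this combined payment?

Provincial Income Tax: taxable = $24050.00
  $2503.84 + 29.84% × ($24050.00 − $14000.00) = $2503.84 + 29.84% × $10050.00 = $5502.76
Supplemental (19.3% flat on bonus): 19.3% × $4750.00 = $916.75
Total provincial income tax: $5502.76 + $916.75 = $6419.51

$6419.51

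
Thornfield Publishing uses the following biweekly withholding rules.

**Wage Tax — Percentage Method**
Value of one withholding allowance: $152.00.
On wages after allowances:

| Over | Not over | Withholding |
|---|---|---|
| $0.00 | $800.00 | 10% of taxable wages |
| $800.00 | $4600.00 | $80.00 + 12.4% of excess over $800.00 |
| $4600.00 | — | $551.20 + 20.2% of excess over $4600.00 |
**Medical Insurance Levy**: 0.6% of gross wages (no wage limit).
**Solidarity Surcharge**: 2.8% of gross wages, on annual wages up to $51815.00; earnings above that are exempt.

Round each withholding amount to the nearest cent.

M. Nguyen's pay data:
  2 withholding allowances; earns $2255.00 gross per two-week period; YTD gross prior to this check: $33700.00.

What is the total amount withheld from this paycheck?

Wage Tax: taxable = $2255.00 − 2×$152.00 = $1951.00
  $80.00 + 12.4% × ($1951.00 − $800.00) = $80.00 + 12.4% × $1151.00 = $222.72
Medical Insurance Levy: 0.6% × $2255.00 = $13.53
Solidarity Surcharge: 2.8% × $2255.00 = $63.14
Total: $222.72 + $13.53 + $63.14 = $299.39

$299.39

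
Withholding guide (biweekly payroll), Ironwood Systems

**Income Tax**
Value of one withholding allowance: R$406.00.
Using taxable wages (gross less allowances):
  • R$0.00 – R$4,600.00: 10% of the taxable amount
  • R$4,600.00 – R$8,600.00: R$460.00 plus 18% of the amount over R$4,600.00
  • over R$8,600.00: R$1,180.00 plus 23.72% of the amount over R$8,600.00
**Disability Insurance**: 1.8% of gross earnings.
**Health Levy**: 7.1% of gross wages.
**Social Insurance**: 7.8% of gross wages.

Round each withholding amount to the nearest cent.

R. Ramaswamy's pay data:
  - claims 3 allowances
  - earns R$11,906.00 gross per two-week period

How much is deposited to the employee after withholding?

R$8,242.42

Income Tax: taxable = R$11,906.00 − 3×R$406.00 = R$10,688.00
  R$1,180.00 + 23.72% × (R$10,688.00 − R$8,600.00) = R$1,180.00 + 23.72% × R$2,088.00 = R$1,675.27
Disability Insurance: 1.8% × R$11,906.00 = R$214.31
Health Levy: 7.1% × R$11,906.00 = R$845.33
Social Insurance: 7.8% × R$11,906.00 = R$928.67
Total withheld: R$1,675.27 + R$214.31 + R$845.33 + R$928.67 = R$3,663.58
Net pay: R$11,906.00 − R$3,663.58 = R$8,242.42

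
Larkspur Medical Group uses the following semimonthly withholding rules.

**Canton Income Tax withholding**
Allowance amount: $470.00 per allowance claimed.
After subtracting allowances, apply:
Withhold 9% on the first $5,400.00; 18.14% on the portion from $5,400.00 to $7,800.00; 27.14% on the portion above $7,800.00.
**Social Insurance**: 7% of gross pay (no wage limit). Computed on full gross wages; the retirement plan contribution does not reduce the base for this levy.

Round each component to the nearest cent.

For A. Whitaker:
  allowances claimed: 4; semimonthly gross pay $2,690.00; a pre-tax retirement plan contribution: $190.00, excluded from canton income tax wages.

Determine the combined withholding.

$244.10

Canton Income Tax: taxable = $2,690.00 − $190.00 − 4×$470.00 = $620.00
  9% × $620.00 = $55.80
Social Insurance: 7% × $2,690.00 = $188.30
Total: $55.80 + $188.30 = $244.10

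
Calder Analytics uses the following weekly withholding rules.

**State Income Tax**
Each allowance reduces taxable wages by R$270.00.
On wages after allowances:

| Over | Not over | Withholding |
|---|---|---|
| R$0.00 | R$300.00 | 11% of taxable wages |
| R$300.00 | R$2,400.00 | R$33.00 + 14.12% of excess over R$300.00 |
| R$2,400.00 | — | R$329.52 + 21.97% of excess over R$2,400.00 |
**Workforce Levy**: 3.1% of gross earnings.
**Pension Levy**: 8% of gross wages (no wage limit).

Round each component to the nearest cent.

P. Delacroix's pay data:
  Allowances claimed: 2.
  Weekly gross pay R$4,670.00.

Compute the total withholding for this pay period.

State Income Tax: taxable = R$4,670.00 − 2×R$270.00 = R$4,130.00
  R$329.52 + 21.97% × (R$4,130.00 − R$2,400.00) = R$329.52 + 21.97% × R$1,730.00 = R$709.60
Workforce Levy: 3.1% × R$4,670.00 = R$144.77
Pension Levy: 8% × R$4,670.00 = R$373.60
Total: R$709.60 + R$144.77 + R$373.60 = R$1,227.97

R$1,227.97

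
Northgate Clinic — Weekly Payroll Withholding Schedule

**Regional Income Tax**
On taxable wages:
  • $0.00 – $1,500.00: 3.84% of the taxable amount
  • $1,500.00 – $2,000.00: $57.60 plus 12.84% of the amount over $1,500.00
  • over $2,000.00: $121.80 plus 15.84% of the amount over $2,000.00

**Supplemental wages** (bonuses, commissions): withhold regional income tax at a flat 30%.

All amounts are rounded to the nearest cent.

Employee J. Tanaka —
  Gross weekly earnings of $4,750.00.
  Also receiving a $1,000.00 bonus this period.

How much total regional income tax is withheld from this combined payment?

$857.40

Regional Income Tax: taxable = $4,750.00
  $121.80 + 15.84% × ($4,750.00 − $2,000.00) = $121.80 + 15.84% × $2,750.00 = $557.40
Supplemental (30% flat on bonus): 30% × $1,000.00 = $300.00
Total regional income tax: $557.40 + $300.00 = $857.40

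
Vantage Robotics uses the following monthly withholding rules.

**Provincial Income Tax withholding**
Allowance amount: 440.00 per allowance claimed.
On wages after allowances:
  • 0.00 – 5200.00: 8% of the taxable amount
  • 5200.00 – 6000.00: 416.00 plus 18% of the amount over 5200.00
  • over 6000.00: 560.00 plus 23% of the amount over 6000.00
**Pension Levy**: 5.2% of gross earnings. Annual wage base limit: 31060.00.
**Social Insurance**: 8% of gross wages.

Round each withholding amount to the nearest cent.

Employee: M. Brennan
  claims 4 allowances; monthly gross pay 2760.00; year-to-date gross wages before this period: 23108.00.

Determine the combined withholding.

444.32

Provincial Income Tax: taxable = 2760.00 − 4×440.00 = 1000.00
  8% × 1000.00 = 80.00
Pension Levy: 5.2% × 2760.00 = 143.52
Social Insurance: 8% × 2760.00 = 220.80
Total: 80.00 + 143.52 + 220.80 = 444.32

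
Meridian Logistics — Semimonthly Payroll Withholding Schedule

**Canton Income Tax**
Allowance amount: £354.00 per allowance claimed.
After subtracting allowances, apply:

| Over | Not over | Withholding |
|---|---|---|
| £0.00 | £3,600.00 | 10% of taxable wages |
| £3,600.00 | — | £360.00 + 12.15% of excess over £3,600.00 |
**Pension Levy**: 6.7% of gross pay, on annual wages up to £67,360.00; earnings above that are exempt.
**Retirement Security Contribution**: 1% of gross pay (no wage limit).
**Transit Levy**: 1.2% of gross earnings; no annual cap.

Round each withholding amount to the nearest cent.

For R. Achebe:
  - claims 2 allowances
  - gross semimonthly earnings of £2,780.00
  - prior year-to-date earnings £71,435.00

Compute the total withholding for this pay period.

£268.36

Canton Income Tax: taxable = £2,780.00 − 2×£354.00 = £2,072.00
  10% × £2,072.00 = £207.20
Pension Levy: YTD £71,435.00 ≥ cap £67,360.00 → £0.00
Retirement Security Contribution: 1% × £2,780.00 = £27.80
Transit Levy: 1.2% × £2,780.00 = £33.36
Total: £207.20 + £0.00 + £27.80 + £33.36 = £268.36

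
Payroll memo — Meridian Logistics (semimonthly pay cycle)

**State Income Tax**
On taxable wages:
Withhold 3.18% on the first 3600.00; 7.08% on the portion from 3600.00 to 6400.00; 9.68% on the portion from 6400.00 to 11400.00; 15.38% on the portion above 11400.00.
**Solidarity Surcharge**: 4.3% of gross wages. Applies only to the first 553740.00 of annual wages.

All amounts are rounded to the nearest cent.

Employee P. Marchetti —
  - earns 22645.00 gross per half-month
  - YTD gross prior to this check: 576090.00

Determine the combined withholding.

2526.20

State Income Tax: taxable = 22645.00
  796.72 + 15.38% × (22645.00 − 11400.00) = 796.72 + 15.38% × 11245.00 = 2526.20
Solidarity Surcharge: YTD 576090.00 ≥ cap 553740.00 → 0.00
Total: 2526.20 + 0.00 = 2526.20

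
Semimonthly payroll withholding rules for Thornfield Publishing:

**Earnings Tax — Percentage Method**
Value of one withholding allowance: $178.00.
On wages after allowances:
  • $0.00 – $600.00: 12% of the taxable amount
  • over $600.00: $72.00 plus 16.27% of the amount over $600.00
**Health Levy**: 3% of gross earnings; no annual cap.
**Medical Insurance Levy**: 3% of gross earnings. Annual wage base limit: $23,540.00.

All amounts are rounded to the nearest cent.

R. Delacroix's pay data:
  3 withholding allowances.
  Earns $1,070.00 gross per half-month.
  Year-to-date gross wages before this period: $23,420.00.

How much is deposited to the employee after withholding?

$969.98

Earnings Tax: taxable = $1,070.00 − 3×$178.00 = $536.00
  12% × $536.00 = $64.32
Health Levy: 3% × $1,070.00 = $32.10
Medical Insurance Levy: cap $23,540.00 − YTD $23,420.00 = $120.00 subject; 3% × $120.00 = $3.60
Total withheld: $64.32 + $32.10 + $3.60 = $100.02
Net pay: $1,070.00 − $100.02 = $969.98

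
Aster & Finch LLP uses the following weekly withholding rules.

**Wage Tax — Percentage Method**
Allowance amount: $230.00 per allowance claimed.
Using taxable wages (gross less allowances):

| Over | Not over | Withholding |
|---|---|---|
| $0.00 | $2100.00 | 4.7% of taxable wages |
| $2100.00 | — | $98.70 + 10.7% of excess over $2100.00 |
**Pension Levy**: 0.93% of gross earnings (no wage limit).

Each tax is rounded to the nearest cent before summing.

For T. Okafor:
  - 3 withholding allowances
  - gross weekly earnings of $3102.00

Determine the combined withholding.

Wage Tax: taxable = $3102.00 − 3×$230.00 = $2412.00
  $98.70 + 10.7% × ($2412.00 − $2100.00) = $98.70 + 10.7% × $312.00 = $132.08
Pension Levy: 0.93% × $3102.00 = $28.85
Total: $132.08 + $28.85 = $160.93

$160.93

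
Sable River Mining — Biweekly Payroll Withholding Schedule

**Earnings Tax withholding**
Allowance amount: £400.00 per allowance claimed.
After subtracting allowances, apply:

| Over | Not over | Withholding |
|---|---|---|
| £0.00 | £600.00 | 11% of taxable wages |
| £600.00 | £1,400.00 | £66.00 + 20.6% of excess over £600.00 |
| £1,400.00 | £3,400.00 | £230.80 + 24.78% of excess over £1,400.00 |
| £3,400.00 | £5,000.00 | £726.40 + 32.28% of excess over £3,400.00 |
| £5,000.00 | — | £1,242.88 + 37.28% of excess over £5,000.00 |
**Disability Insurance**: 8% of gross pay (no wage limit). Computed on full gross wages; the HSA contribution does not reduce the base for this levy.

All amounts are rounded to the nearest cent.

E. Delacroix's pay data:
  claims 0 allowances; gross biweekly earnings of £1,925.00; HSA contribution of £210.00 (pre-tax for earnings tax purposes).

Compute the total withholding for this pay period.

£462.86

Earnings Tax: taxable = £1,925.00 − £210.00 = £1,715.00
  £230.80 + 24.78% × (£1,715.00 − £1,400.00) = £230.80 + 24.78% × £315.00 = £308.86
Disability Insurance: 8% × £1,925.00 = £154.00
Total: £308.86 + £154.00 = £462.86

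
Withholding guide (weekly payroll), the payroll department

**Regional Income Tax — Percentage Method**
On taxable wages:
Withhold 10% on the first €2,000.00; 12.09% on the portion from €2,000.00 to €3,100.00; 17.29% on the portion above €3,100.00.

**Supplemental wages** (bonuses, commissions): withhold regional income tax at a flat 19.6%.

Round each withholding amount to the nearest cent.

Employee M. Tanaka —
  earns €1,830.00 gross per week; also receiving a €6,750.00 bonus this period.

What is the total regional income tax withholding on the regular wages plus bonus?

€1,506.00

Regional Income Tax: taxable = €1,830.00
  10% × €1,830.00 = €183.00
Supplemental (19.6% flat on bonus): 19.6% × €6,750.00 = €1,323.00
Total regional income tax: €183.00 + €1,323.00 = €1,506.00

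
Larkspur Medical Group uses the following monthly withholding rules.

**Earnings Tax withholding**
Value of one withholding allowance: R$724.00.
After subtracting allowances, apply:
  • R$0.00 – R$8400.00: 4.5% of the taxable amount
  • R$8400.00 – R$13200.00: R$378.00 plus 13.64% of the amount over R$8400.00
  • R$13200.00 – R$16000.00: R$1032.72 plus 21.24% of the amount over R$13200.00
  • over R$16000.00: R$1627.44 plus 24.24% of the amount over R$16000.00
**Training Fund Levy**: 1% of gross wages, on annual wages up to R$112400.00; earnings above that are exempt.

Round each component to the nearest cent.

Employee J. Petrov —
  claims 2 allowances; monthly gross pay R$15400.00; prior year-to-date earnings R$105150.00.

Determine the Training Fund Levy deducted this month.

R$72.50

Training Fund Levy: cap R$112400.00 − YTD R$105150.00 = R$7250.00 subject; 1% × R$7250.00 = R$72.50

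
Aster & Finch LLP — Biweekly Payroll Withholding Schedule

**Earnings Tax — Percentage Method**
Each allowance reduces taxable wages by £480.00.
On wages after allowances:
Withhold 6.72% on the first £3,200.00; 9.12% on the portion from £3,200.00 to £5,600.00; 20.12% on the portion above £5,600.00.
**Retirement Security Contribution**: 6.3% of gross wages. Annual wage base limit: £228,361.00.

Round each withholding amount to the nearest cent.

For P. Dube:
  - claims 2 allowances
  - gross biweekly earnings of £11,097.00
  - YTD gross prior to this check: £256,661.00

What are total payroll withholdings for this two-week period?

£1,346.76

Earnings Tax: taxable = £11,097.00 − 2×£480.00 = £10,137.00
  £433.92 + 20.12% × (£10,137.00 − £5,600.00) = £433.92 + 20.12% × £4,537.00 = £1,346.76
Retirement Security Contribution: YTD £256,661.00 ≥ cap £228,361.00 → £0.00
Total: £1,346.76 + £0.00 = £1,346.76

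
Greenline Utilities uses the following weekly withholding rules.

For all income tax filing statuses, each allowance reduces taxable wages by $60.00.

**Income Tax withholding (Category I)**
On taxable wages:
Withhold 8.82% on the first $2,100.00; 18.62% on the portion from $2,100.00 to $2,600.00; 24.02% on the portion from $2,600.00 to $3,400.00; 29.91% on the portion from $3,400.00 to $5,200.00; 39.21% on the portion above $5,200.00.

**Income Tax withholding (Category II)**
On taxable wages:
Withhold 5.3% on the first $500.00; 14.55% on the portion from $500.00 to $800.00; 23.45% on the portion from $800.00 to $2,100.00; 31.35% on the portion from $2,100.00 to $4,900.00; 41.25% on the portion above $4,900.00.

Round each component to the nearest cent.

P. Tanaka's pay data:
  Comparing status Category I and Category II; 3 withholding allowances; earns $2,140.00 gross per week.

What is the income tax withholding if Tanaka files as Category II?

$342.17

Income Tax (Category II): taxable = $2,140.00 − 3×$60.00 = $1,960.00
  $70.15 + 23.45% × ($1,960.00 − $800.00) = $70.15 + 23.45% × $1,160.00 = $342.17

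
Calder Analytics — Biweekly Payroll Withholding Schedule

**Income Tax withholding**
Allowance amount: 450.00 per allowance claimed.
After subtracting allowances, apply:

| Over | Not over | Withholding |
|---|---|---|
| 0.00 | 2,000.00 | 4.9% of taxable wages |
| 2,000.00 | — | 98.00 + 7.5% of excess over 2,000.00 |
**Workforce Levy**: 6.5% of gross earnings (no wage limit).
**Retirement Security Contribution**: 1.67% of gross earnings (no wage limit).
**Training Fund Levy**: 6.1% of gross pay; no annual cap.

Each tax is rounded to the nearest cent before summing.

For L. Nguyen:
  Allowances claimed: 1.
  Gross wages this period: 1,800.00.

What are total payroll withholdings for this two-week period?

Income Tax: taxable = 1,800.00 − 1×450.00 = 1,350.00
  4.9% × 1,350.00 = 66.15
Workforce Levy: 6.5% × 1,800.00 = 117.00
Retirement Security Contribution: 1.67% × 1,800.00 = 30.06
Training Fund Levy: 6.1% × 1,800.00 = 109.80
Total: 66.15 + 117.00 + 30.06 + 109.80 = 323.01

323.01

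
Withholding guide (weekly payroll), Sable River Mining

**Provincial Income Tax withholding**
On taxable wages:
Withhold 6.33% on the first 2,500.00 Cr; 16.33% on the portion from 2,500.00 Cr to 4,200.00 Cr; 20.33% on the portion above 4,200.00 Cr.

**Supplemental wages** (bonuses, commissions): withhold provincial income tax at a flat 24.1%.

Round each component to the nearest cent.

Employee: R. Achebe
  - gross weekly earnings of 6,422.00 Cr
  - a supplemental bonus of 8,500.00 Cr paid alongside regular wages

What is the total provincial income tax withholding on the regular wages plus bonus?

Provincial Income Tax: taxable = 6,422.00 Cr
  435.86 Cr + 20.33% × (6,422.00 Cr − 4,200.00 Cr) = 435.86 Cr + 20.33% × 2,222.00 Cr = 887.59 Cr
Supplemental (24.1% flat on bonus): 24.1% × 8,500.00 Cr = 2,048.50 Cr
Total provincial income tax: 887.59 Cr + 2,048.50 Cr = 2,936.09 Cr

2,936.09 Cr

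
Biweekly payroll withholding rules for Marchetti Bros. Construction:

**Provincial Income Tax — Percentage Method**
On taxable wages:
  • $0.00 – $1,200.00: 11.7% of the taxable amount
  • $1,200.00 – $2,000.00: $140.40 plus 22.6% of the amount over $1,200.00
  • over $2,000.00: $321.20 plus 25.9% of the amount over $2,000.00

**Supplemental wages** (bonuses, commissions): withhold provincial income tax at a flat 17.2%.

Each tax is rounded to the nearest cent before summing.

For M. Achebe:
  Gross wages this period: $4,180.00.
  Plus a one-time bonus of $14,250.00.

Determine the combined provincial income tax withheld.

$3,336.82

Provincial Income Tax: taxable = $4,180.00
  $321.20 + 25.9% × ($4,180.00 − $2,000.00) = $321.20 + 25.9% × $2,180.00 = $885.82
Supplemental (17.2% flat on bonus): 17.2% × $14,250.00 = $2,451.00
Total provincial income tax: $885.82 + $2,451.00 = $3,336.82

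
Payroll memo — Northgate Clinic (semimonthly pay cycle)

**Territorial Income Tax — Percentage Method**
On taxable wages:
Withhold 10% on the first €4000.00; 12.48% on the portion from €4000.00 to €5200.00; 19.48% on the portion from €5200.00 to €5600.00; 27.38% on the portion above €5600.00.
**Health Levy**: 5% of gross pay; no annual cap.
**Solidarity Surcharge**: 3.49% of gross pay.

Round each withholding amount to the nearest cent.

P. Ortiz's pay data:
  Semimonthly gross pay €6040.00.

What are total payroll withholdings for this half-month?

€1260.95

Territorial Income Tax: taxable = €6040.00
  €627.68 + 27.38% × (€6040.00 − €5600.00) = €627.68 + 27.38% × €440.00 = €748.15
Health Levy: 5% × €6040.00 = €302.00
Solidarity Surcharge: 3.49% × €6040.00 = €210.80
Total: €748.15 + €302.00 + €210.80 = €1260.95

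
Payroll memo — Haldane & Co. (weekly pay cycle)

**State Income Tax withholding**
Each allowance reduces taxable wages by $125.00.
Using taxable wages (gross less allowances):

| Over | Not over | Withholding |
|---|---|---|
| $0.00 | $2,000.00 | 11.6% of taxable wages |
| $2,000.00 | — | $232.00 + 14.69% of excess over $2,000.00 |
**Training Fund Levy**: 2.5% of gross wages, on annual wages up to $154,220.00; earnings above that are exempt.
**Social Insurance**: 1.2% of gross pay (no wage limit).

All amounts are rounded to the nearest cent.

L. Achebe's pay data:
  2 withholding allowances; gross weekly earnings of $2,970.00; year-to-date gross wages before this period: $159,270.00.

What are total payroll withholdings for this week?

State Income Tax: taxable = $2,970.00 − 2×$125.00 = $2,720.00
  $232.00 + 14.69% × ($2,720.00 − $2,000.00) = $232.00 + 14.69% × $720.00 = $337.77
Training Fund Levy: YTD $159,270.00 ≥ cap $154,220.00 → $0.00
Social Insurance: 1.2% × $2,970.00 = $35.64
Total: $337.77 + $0.00 + $35.64 = $373.41

$373.41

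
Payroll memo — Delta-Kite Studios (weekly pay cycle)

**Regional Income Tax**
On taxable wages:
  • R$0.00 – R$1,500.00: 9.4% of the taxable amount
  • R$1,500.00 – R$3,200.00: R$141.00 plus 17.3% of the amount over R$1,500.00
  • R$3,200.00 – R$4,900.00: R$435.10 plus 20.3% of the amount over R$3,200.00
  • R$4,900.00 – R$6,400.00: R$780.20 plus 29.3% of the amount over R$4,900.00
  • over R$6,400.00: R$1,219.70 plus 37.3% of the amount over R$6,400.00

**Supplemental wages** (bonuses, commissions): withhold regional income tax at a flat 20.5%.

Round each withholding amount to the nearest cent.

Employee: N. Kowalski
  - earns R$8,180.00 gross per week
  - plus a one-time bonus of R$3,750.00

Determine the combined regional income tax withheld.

Regional Income Tax: taxable = R$8,180.00
  R$1,219.70 + 37.3% × (R$8,180.00 − R$6,400.00) = R$1,219.70 + 37.3% × R$1,780.00 = R$1,883.64
Supplemental (20.5% flat on bonus): 20.5% × R$3,750.00 = R$768.75
Total regional income tax: R$1,883.64 + R$768.75 = R$2,652.39

R$2,652.39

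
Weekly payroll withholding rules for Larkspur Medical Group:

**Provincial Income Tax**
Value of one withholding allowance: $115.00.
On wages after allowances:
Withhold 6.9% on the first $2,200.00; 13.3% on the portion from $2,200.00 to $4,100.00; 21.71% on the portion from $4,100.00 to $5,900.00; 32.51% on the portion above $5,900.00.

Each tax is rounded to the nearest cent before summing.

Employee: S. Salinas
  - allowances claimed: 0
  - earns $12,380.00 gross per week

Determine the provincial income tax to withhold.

Provincial Income Tax: taxable = $12,380.00
  $795.28 + 32.51% × ($12,380.00 − $5,900.00) = $795.28 + 32.51% × $6,480.00 = $2,901.93

$2,901.93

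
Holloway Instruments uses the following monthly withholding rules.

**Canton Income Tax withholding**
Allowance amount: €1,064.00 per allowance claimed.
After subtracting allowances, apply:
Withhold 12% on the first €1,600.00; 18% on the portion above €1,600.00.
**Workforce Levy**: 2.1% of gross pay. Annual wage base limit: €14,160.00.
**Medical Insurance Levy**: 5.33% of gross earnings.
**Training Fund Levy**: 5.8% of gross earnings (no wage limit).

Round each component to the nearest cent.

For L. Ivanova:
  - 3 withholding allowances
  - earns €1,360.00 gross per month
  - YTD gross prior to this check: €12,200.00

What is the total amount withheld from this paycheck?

Canton Income Tax: taxable = €1,360.00 − 3×€1,064.00 = €-1,832.00
  Taxable ≤ 0 → €0.00
Workforce Levy: 2.1% × €1,360.00 = €28.56
Medical Insurance Levy: 5.33% × €1,360.00 = €72.49
Training Fund Levy: 5.8% × €1,360.00 = €78.88
Total: €0.00 + €28.56 + €72.49 + €78.88 = €179.93

€179.93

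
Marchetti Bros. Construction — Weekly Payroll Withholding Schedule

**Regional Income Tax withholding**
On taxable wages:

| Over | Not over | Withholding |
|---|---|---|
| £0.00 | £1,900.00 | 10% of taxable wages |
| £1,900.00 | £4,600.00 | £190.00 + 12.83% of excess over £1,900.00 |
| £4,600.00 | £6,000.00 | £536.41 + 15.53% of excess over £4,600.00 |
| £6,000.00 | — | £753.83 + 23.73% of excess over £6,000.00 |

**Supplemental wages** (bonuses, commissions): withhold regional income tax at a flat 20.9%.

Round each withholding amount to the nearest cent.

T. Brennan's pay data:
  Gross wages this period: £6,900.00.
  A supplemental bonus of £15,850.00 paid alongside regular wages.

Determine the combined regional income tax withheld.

Regional Income Tax: taxable = £6,900.00
  £753.83 + 23.73% × (£6,900.00 − £6,000.00) = £753.83 + 23.73% × £900.00 = £967.40
Supplemental (20.9% flat on bonus): 20.9% × £15,850.00 = £3,312.65
Total regional income tax: £967.40 + £3,312.65 = £4,280.05

£4,280.05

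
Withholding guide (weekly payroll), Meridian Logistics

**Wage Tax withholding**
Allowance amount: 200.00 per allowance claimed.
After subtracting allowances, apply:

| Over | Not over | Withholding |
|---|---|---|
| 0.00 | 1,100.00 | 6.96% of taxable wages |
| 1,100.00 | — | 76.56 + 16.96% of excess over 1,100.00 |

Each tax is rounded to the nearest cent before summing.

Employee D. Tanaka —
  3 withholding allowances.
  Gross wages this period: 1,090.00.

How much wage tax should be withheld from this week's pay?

34.10

Wage Tax: taxable = 1,090.00 − 3×200.00 = 490.00
  6.96% × 490.00 = 34.10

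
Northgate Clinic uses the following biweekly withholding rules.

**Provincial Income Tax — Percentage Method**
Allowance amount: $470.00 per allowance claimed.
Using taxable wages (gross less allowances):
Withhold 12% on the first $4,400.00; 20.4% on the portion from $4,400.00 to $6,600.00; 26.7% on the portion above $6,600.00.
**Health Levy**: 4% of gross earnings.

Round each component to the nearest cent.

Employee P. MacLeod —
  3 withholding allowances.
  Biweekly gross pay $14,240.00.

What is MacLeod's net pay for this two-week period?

$11,030.19

Provincial Income Tax: taxable = $14,240.00 − 3×$470.00 = $12,830.00
  $976.80 + 26.7% × ($12,830.00 − $6,600.00) = $976.80 + 26.7% × $6,230.00 = $2,640.21
Health Levy: 4% × $14,240.00 = $569.60
Total withheld: $2,640.21 + $569.60 = $3,209.81
Net pay: $14,240.00 − $3,209.81 = $11,030.19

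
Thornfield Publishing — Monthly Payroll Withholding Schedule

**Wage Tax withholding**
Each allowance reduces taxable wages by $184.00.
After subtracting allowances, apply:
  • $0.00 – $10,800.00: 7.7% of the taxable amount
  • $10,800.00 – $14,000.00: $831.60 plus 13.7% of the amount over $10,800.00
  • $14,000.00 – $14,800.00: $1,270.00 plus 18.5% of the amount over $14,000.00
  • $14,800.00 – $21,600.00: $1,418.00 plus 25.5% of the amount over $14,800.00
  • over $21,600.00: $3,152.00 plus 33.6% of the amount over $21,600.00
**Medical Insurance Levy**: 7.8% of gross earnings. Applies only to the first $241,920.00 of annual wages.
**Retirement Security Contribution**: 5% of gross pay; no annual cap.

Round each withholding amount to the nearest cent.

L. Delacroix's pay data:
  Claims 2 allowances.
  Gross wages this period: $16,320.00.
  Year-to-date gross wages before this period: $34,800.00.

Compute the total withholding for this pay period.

$3,800.72

Wage Tax: taxable = $16,320.00 − 2×$184.00 = $15,952.00
  $1,418.00 + 25.5% × ($15,952.00 − $14,800.00) = $1,418.00 + 25.5% × $1,152.00 = $1,711.76
Medical Insurance Levy: 7.8% × $16,320.00 = $1,272.96
Retirement Security Contribution: 5% × $16,320.00 = $816.00
Total: $1,711.76 + $1,272.96 + $816.00 = $3,800.72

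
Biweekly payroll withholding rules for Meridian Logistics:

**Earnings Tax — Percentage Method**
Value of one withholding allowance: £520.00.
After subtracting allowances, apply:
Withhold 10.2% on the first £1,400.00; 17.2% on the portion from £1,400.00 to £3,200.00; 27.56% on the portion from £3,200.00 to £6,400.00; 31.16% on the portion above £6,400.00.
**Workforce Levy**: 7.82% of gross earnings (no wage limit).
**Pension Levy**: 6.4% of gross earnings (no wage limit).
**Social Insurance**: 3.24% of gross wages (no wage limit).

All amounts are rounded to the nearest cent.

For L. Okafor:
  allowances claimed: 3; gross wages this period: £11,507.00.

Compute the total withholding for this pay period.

Earnings Tax: taxable = £11,507.00 − 3×£520.00 = £9,947.00
  £1,334.32 + 31.16% × (£9,947.00 − £6,400.00) = £1,334.32 + 31.16% × £3,547.00 = £2,439.57
Workforce Levy: 7.82% × £11,507.00 = £899.85
Pension Levy: 6.4% × £11,507.00 = £736.45
Social Insurance: 3.24% × £11,507.00 = £372.83
Total: £2,439.57 + £899.85 + £736.45 + £372.83 = £4,448.70

£4,448.70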